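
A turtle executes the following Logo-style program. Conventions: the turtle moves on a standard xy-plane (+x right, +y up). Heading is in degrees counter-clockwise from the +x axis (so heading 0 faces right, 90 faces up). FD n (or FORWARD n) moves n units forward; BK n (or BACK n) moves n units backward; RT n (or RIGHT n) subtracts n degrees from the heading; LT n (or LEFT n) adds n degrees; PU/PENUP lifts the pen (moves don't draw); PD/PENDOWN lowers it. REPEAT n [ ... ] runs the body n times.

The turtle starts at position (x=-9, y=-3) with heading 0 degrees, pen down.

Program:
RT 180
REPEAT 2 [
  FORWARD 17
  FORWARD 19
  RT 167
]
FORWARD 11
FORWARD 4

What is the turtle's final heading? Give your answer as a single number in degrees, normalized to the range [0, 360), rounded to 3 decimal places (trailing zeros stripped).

Answer: 206

Derivation:
Executing turtle program step by step:
Start: pos=(-9,-3), heading=0, pen down
RT 180: heading 0 -> 180
REPEAT 2 [
  -- iteration 1/2 --
  FD 17: (-9,-3) -> (-26,-3) [heading=180, draw]
  FD 19: (-26,-3) -> (-45,-3) [heading=180, draw]
  RT 167: heading 180 -> 13
  -- iteration 2/2 --
  FD 17: (-45,-3) -> (-28.436,0.824) [heading=13, draw]
  FD 19: (-28.436,0.824) -> (-9.923,5.098) [heading=13, draw]
  RT 167: heading 13 -> 206
]
FD 11: (-9.923,5.098) -> (-19.809,0.276) [heading=206, draw]
FD 4: (-19.809,0.276) -> (-23.405,-1.477) [heading=206, draw]
Final: pos=(-23.405,-1.477), heading=206, 6 segment(s) drawn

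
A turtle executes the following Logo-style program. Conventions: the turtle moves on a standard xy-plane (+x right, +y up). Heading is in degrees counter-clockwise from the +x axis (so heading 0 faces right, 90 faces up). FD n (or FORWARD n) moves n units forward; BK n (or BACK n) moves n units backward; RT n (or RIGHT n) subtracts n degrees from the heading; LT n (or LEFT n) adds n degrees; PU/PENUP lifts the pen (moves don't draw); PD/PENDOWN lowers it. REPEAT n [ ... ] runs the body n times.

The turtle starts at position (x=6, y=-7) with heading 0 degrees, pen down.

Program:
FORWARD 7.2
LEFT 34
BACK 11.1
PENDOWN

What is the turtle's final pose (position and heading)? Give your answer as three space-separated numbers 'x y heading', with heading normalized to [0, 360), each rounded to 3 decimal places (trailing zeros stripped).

Answer: 3.998 -13.207 34

Derivation:
Executing turtle program step by step:
Start: pos=(6,-7), heading=0, pen down
FD 7.2: (6,-7) -> (13.2,-7) [heading=0, draw]
LT 34: heading 0 -> 34
BK 11.1: (13.2,-7) -> (3.998,-13.207) [heading=34, draw]
PD: pen down
Final: pos=(3.998,-13.207), heading=34, 2 segment(s) drawn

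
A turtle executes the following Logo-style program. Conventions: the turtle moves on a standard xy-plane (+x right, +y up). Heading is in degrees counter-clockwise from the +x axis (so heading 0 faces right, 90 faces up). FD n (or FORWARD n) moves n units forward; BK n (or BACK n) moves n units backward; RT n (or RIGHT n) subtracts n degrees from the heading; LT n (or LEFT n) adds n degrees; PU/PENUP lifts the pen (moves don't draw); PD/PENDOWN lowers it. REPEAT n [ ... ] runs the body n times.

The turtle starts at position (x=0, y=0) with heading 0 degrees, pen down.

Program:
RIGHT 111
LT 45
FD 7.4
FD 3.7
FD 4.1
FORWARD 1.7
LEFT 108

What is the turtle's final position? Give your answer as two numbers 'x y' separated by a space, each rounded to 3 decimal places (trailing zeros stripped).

Answer: 6.874 -15.439

Derivation:
Executing turtle program step by step:
Start: pos=(0,0), heading=0, pen down
RT 111: heading 0 -> 249
LT 45: heading 249 -> 294
FD 7.4: (0,0) -> (3.01,-6.76) [heading=294, draw]
FD 3.7: (3.01,-6.76) -> (4.515,-10.14) [heading=294, draw]
FD 4.1: (4.515,-10.14) -> (6.182,-13.886) [heading=294, draw]
FD 1.7: (6.182,-13.886) -> (6.874,-15.439) [heading=294, draw]
LT 108: heading 294 -> 42
Final: pos=(6.874,-15.439), heading=42, 4 segment(s) drawn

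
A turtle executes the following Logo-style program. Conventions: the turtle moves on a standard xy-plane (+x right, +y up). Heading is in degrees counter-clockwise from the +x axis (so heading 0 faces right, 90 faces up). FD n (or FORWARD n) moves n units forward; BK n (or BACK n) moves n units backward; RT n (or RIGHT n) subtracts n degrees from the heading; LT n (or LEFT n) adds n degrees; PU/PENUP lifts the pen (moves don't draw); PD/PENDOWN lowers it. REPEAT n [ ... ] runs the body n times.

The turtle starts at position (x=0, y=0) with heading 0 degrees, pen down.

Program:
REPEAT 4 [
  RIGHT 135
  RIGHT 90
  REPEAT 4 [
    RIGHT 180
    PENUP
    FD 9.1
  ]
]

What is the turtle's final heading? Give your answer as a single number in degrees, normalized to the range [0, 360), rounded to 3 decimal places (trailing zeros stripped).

Answer: 180

Derivation:
Executing turtle program step by step:
Start: pos=(0,0), heading=0, pen down
REPEAT 4 [
  -- iteration 1/4 --
  RT 135: heading 0 -> 225
  RT 90: heading 225 -> 135
  REPEAT 4 [
    -- iteration 1/4 --
    RT 180: heading 135 -> 315
    PU: pen up
    FD 9.1: (0,0) -> (6.435,-6.435) [heading=315, move]
    -- iteration 2/4 --
    RT 180: heading 315 -> 135
    PU: pen up
    FD 9.1: (6.435,-6.435) -> (0,0) [heading=135, move]
    -- iteration 3/4 --
    RT 180: heading 135 -> 315
    PU: pen up
    FD 9.1: (0,0) -> (6.435,-6.435) [heading=315, move]
    -- iteration 4/4 --
    RT 180: heading 315 -> 135
    PU: pen up
    FD 9.1: (6.435,-6.435) -> (0,0) [heading=135, move]
  ]
  -- iteration 2/4 --
  RT 135: heading 135 -> 0
  RT 90: heading 0 -> 270
  REPEAT 4 [
    -- iteration 1/4 --
    RT 180: heading 270 -> 90
    PU: pen up
    FD 9.1: (0,0) -> (0,9.1) [heading=90, move]
    -- iteration 2/4 --
    RT 180: heading 90 -> 270
    PU: pen up
    FD 9.1: (0,9.1) -> (0,0) [heading=270, move]
    -- iteration 3/4 --
    RT 180: heading 270 -> 90
    PU: pen up
    FD 9.1: (0,0) -> (0,9.1) [heading=90, move]
    -- iteration 4/4 --
    RT 180: heading 90 -> 270
    PU: pen up
    FD 9.1: (0,9.1) -> (0,0) [heading=270, move]
  ]
  -- iteration 3/4 --
  RT 135: heading 270 -> 135
  RT 90: heading 135 -> 45
  REPEAT 4 [
    -- iteration 1/4 --
    RT 180: heading 45 -> 225
    PU: pen up
    FD 9.1: (0,0) -> (-6.435,-6.435) [heading=225, move]
    -- iteration 2/4 --
    RT 180: heading 225 -> 45
    PU: pen up
    FD 9.1: (-6.435,-6.435) -> (0,0) [heading=45, move]
    -- iteration 3/4 --
    RT 180: heading 45 -> 225
    PU: pen up
    FD 9.1: (0,0) -> (-6.435,-6.435) [heading=225, move]
    -- iteration 4/4 --
    RT 180: heading 225 -> 45
    PU: pen up
    FD 9.1: (-6.435,-6.435) -> (0,0) [heading=45, move]
  ]
  -- iteration 4/4 --
  RT 135: heading 45 -> 270
  RT 90: heading 270 -> 180
  REPEAT 4 [
    -- iteration 1/4 --
    RT 180: heading 180 -> 0
    PU: pen up
    FD 9.1: (0,0) -> (9.1,0) [heading=0, move]
    -- iteration 2/4 --
    RT 180: heading 0 -> 180
    PU: pen up
    FD 9.1: (9.1,0) -> (0,0) [heading=180, move]
    -- iteration 3/4 --
    RT 180: heading 180 -> 0
    PU: pen up
    FD 9.1: (0,0) -> (9.1,0) [heading=0, move]
    -- iteration 4/4 --
    RT 180: heading 0 -> 180
    PU: pen up
    FD 9.1: (9.1,0) -> (0,0) [heading=180, move]
  ]
]
Final: pos=(0,0), heading=180, 0 segment(s) drawn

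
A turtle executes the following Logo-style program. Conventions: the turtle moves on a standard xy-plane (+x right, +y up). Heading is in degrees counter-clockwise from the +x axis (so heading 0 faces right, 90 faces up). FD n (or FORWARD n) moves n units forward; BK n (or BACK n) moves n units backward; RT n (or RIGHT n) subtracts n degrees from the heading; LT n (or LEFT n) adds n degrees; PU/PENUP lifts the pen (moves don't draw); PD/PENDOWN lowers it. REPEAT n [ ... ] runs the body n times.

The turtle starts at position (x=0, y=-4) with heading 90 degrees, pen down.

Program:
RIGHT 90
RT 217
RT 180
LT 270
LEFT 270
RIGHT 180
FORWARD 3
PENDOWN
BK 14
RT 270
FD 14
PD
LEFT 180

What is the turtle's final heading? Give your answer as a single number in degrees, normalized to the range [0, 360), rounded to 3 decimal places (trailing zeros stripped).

Answer: 233

Derivation:
Executing turtle program step by step:
Start: pos=(0,-4), heading=90, pen down
RT 90: heading 90 -> 0
RT 217: heading 0 -> 143
RT 180: heading 143 -> 323
LT 270: heading 323 -> 233
LT 270: heading 233 -> 143
RT 180: heading 143 -> 323
FD 3: (0,-4) -> (2.396,-5.805) [heading=323, draw]
PD: pen down
BK 14: (2.396,-5.805) -> (-8.785,2.62) [heading=323, draw]
RT 270: heading 323 -> 53
FD 14: (-8.785,2.62) -> (-0.36,13.801) [heading=53, draw]
PD: pen down
LT 180: heading 53 -> 233
Final: pos=(-0.36,13.801), heading=233, 3 segment(s) drawn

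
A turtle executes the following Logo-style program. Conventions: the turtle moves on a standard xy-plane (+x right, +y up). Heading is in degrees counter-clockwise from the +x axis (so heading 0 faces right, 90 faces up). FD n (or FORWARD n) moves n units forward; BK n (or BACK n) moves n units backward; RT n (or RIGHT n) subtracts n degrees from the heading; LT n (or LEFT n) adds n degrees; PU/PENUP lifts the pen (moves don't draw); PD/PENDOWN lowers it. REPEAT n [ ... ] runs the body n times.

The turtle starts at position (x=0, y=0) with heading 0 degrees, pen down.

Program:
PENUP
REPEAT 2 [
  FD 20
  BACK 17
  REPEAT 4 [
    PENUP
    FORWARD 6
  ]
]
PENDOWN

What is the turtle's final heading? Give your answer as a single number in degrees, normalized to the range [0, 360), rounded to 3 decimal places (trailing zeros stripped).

Answer: 0

Derivation:
Executing turtle program step by step:
Start: pos=(0,0), heading=0, pen down
PU: pen up
REPEAT 2 [
  -- iteration 1/2 --
  FD 20: (0,0) -> (20,0) [heading=0, move]
  BK 17: (20,0) -> (3,0) [heading=0, move]
  REPEAT 4 [
    -- iteration 1/4 --
    PU: pen up
    FD 6: (3,0) -> (9,0) [heading=0, move]
    -- iteration 2/4 --
    PU: pen up
    FD 6: (9,0) -> (15,0) [heading=0, move]
    -- iteration 3/4 --
    PU: pen up
    FD 6: (15,0) -> (21,0) [heading=0, move]
    -- iteration 4/4 --
    PU: pen up
    FD 6: (21,0) -> (27,0) [heading=0, move]
  ]
  -- iteration 2/2 --
  FD 20: (27,0) -> (47,0) [heading=0, move]
  BK 17: (47,0) -> (30,0) [heading=0, move]
  REPEAT 4 [
    -- iteration 1/4 --
    PU: pen up
    FD 6: (30,0) -> (36,0) [heading=0, move]
    -- iteration 2/4 --
    PU: pen up
    FD 6: (36,0) -> (42,0) [heading=0, move]
    -- iteration 3/4 --
    PU: pen up
    FD 6: (42,0) -> (48,0) [heading=0, move]
    -- iteration 4/4 --
    PU: pen up
    FD 6: (48,0) -> (54,0) [heading=0, move]
  ]
]
PD: pen down
Final: pos=(54,0), heading=0, 0 segment(s) drawn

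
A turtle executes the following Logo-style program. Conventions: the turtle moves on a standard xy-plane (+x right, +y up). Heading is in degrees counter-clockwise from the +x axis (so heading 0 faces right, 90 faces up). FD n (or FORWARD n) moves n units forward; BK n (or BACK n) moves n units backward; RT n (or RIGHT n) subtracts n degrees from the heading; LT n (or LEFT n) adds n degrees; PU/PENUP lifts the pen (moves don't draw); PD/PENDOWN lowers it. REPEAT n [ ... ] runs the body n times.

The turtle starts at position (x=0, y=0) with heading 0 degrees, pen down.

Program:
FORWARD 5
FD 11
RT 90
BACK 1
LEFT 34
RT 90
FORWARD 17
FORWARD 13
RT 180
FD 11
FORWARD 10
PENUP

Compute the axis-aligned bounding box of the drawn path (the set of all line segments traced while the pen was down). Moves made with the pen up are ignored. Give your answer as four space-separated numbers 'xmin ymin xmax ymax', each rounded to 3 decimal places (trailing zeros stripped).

Answer: -8.871 -15.776 16 1

Derivation:
Executing turtle program step by step:
Start: pos=(0,0), heading=0, pen down
FD 5: (0,0) -> (5,0) [heading=0, draw]
FD 11: (5,0) -> (16,0) [heading=0, draw]
RT 90: heading 0 -> 270
BK 1: (16,0) -> (16,1) [heading=270, draw]
LT 34: heading 270 -> 304
RT 90: heading 304 -> 214
FD 17: (16,1) -> (1.906,-8.506) [heading=214, draw]
FD 13: (1.906,-8.506) -> (-8.871,-15.776) [heading=214, draw]
RT 180: heading 214 -> 34
FD 11: (-8.871,-15.776) -> (0.248,-9.625) [heading=34, draw]
FD 10: (0.248,-9.625) -> (8.539,-4.033) [heading=34, draw]
PU: pen up
Final: pos=(8.539,-4.033), heading=34, 7 segment(s) drawn

Segment endpoints: x in {-8.871, 0, 0.248, 1.906, 5, 8.539, 16}, y in {-15.776, -9.625, -8.506, -4.033, 0, 1}
xmin=-8.871, ymin=-15.776, xmax=16, ymax=1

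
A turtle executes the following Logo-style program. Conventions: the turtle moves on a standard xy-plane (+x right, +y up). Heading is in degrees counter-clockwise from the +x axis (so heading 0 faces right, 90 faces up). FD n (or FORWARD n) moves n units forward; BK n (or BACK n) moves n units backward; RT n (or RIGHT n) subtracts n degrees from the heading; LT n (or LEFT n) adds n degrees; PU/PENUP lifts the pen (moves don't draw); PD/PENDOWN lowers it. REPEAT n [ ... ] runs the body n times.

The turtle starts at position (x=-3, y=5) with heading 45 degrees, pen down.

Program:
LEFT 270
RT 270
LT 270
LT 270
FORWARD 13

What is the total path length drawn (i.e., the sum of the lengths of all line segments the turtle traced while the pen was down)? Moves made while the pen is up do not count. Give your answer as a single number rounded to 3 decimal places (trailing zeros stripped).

Answer: 13

Derivation:
Executing turtle program step by step:
Start: pos=(-3,5), heading=45, pen down
LT 270: heading 45 -> 315
RT 270: heading 315 -> 45
LT 270: heading 45 -> 315
LT 270: heading 315 -> 225
FD 13: (-3,5) -> (-12.192,-4.192) [heading=225, draw]
Final: pos=(-12.192,-4.192), heading=225, 1 segment(s) drawn

Segment lengths:
  seg 1: (-3,5) -> (-12.192,-4.192), length = 13
Total = 13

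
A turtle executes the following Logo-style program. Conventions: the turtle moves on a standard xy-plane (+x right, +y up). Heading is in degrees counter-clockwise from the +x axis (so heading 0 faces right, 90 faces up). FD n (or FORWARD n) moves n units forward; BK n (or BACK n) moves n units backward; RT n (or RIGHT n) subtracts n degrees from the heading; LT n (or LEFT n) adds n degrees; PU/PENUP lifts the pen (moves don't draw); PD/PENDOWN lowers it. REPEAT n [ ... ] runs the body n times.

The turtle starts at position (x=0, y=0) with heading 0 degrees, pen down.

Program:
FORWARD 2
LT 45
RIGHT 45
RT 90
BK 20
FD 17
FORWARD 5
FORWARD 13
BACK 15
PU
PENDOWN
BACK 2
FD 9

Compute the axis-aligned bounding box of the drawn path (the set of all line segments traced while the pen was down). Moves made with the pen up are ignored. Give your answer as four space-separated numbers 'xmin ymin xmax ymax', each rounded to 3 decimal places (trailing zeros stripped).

Executing turtle program step by step:
Start: pos=(0,0), heading=0, pen down
FD 2: (0,0) -> (2,0) [heading=0, draw]
LT 45: heading 0 -> 45
RT 45: heading 45 -> 0
RT 90: heading 0 -> 270
BK 20: (2,0) -> (2,20) [heading=270, draw]
FD 17: (2,20) -> (2,3) [heading=270, draw]
FD 5: (2,3) -> (2,-2) [heading=270, draw]
FD 13: (2,-2) -> (2,-15) [heading=270, draw]
BK 15: (2,-15) -> (2,0) [heading=270, draw]
PU: pen up
PD: pen down
BK 2: (2,0) -> (2,2) [heading=270, draw]
FD 9: (2,2) -> (2,-7) [heading=270, draw]
Final: pos=(2,-7), heading=270, 8 segment(s) drawn

Segment endpoints: x in {0, 2, 2, 2, 2, 2}, y in {-15, -7, -2, 0, 2, 3, 20}
xmin=0, ymin=-15, xmax=2, ymax=20

Answer: 0 -15 2 20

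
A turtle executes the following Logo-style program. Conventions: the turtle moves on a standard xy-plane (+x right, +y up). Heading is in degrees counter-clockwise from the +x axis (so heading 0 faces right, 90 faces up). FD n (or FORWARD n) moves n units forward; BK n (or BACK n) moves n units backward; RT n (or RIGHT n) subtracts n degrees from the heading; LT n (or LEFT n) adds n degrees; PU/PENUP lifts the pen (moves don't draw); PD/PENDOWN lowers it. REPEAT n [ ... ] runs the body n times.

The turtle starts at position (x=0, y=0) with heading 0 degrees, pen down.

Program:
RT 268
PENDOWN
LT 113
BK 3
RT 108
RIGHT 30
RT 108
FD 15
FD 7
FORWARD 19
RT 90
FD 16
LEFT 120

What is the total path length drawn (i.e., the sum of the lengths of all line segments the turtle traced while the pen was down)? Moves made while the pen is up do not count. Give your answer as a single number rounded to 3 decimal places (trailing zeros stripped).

Answer: 60

Derivation:
Executing turtle program step by step:
Start: pos=(0,0), heading=0, pen down
RT 268: heading 0 -> 92
PD: pen down
LT 113: heading 92 -> 205
BK 3: (0,0) -> (2.719,1.268) [heading=205, draw]
RT 108: heading 205 -> 97
RT 30: heading 97 -> 67
RT 108: heading 67 -> 319
FD 15: (2.719,1.268) -> (14.04,-8.573) [heading=319, draw]
FD 7: (14.04,-8.573) -> (19.323,-13.165) [heading=319, draw]
FD 19: (19.323,-13.165) -> (33.662,-25.631) [heading=319, draw]
RT 90: heading 319 -> 229
FD 16: (33.662,-25.631) -> (23.165,-37.706) [heading=229, draw]
LT 120: heading 229 -> 349
Final: pos=(23.165,-37.706), heading=349, 5 segment(s) drawn

Segment lengths:
  seg 1: (0,0) -> (2.719,1.268), length = 3
  seg 2: (2.719,1.268) -> (14.04,-8.573), length = 15
  seg 3: (14.04,-8.573) -> (19.323,-13.165), length = 7
  seg 4: (19.323,-13.165) -> (33.662,-25.631), length = 19
  seg 5: (33.662,-25.631) -> (23.165,-37.706), length = 16
Total = 60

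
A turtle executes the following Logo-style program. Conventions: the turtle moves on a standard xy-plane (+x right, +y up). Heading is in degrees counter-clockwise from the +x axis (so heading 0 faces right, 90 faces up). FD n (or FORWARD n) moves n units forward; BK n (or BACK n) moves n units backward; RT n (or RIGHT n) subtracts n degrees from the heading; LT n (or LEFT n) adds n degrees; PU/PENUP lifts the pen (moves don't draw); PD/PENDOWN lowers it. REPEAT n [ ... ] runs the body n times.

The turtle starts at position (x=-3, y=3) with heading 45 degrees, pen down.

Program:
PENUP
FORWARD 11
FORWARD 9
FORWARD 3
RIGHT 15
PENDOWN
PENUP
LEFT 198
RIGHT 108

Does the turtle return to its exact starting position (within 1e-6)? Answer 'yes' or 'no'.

Answer: no

Derivation:
Executing turtle program step by step:
Start: pos=(-3,3), heading=45, pen down
PU: pen up
FD 11: (-3,3) -> (4.778,10.778) [heading=45, move]
FD 9: (4.778,10.778) -> (11.142,17.142) [heading=45, move]
FD 3: (11.142,17.142) -> (13.263,19.263) [heading=45, move]
RT 15: heading 45 -> 30
PD: pen down
PU: pen up
LT 198: heading 30 -> 228
RT 108: heading 228 -> 120
Final: pos=(13.263,19.263), heading=120, 0 segment(s) drawn

Start position: (-3, 3)
Final position: (13.263, 19.263)
Distance = 23; >= 1e-6 -> NOT closed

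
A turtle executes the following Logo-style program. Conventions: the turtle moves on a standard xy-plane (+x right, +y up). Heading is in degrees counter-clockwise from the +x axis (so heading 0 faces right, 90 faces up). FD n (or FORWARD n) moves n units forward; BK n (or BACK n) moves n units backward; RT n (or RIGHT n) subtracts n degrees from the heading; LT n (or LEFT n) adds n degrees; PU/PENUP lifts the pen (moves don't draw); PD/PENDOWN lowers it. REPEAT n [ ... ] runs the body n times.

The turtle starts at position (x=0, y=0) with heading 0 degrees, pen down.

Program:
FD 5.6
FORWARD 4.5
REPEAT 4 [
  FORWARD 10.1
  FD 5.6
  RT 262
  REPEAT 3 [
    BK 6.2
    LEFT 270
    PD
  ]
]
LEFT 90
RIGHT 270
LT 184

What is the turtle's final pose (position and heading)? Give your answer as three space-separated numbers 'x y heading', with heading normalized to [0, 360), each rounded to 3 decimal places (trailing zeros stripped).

Executing turtle program step by step:
Start: pos=(0,0), heading=0, pen down
FD 5.6: (0,0) -> (5.6,0) [heading=0, draw]
FD 4.5: (5.6,0) -> (10.1,0) [heading=0, draw]
REPEAT 4 [
  -- iteration 1/4 --
  FD 10.1: (10.1,0) -> (20.2,0) [heading=0, draw]
  FD 5.6: (20.2,0) -> (25.8,0) [heading=0, draw]
  RT 262: heading 0 -> 98
  REPEAT 3 [
    -- iteration 1/3 --
    BK 6.2: (25.8,0) -> (26.663,-6.14) [heading=98, draw]
    LT 270: heading 98 -> 8
    PD: pen down
    -- iteration 2/3 --
    BK 6.2: (26.663,-6.14) -> (20.523,-7.003) [heading=8, draw]
    LT 270: heading 8 -> 278
    PD: pen down
    -- iteration 3/3 --
    BK 6.2: (20.523,-7.003) -> (19.66,-0.863) [heading=278, draw]
    LT 270: heading 278 -> 188
    PD: pen down
  ]
  -- iteration 2/4 --
  FD 10.1: (19.66,-0.863) -> (9.659,-2.269) [heading=188, draw]
  FD 5.6: (9.659,-2.269) -> (4.113,-3.048) [heading=188, draw]
  RT 262: heading 188 -> 286
  REPEAT 3 [
    -- iteration 1/3 --
    BK 6.2: (4.113,-3.048) -> (2.404,2.912) [heading=286, draw]
    LT 270: heading 286 -> 196
    PD: pen down
    -- iteration 2/3 --
    BK 6.2: (2.404,2.912) -> (8.364,4.621) [heading=196, draw]
    LT 270: heading 196 -> 106
    PD: pen down
    -- iteration 3/3 --
    BK 6.2: (8.364,4.621) -> (10.073,-1.339) [heading=106, draw]
    LT 270: heading 106 -> 16
    PD: pen down
  ]
  -- iteration 3/4 --
  FD 10.1: (10.073,-1.339) -> (19.782,1.445) [heading=16, draw]
  FD 5.6: (19.782,1.445) -> (25.165,2.989) [heading=16, draw]
  RT 262: heading 16 -> 114
  REPEAT 3 [
    -- iteration 1/3 --
    BK 6.2: (25.165,2.989) -> (27.687,-2.675) [heading=114, draw]
    LT 270: heading 114 -> 24
    PD: pen down
    -- iteration 2/3 --
    BK 6.2: (27.687,-2.675) -> (22.023,-5.197) [heading=24, draw]
    LT 270: heading 24 -> 294
    PD: pen down
    -- iteration 3/3 --
    BK 6.2: (22.023,-5.197) -> (19.501,0.467) [heading=294, draw]
    LT 270: heading 294 -> 204
    PD: pen down
  ]
  -- iteration 4/4 --
  FD 10.1: (19.501,0.467) -> (10.274,-3.641) [heading=204, draw]
  FD 5.6: (10.274,-3.641) -> (5.158,-5.919) [heading=204, draw]
  RT 262: heading 204 -> 302
  REPEAT 3 [
    -- iteration 1/3 --
    BK 6.2: (5.158,-5.919) -> (1.873,-0.661) [heading=302, draw]
    LT 270: heading 302 -> 212
    PD: pen down
    -- iteration 2/3 --
    BK 6.2: (1.873,-0.661) -> (7.131,2.624) [heading=212, draw]
    LT 270: heading 212 -> 122
    PD: pen down
    -- iteration 3/3 --
    BK 6.2: (7.131,2.624) -> (10.416,-2.633) [heading=122, draw]
    LT 270: heading 122 -> 32
    PD: pen down
  ]
]
LT 90: heading 32 -> 122
RT 270: heading 122 -> 212
LT 184: heading 212 -> 36
Final: pos=(10.416,-2.633), heading=36, 22 segment(s) drawn

Answer: 10.416 -2.633 36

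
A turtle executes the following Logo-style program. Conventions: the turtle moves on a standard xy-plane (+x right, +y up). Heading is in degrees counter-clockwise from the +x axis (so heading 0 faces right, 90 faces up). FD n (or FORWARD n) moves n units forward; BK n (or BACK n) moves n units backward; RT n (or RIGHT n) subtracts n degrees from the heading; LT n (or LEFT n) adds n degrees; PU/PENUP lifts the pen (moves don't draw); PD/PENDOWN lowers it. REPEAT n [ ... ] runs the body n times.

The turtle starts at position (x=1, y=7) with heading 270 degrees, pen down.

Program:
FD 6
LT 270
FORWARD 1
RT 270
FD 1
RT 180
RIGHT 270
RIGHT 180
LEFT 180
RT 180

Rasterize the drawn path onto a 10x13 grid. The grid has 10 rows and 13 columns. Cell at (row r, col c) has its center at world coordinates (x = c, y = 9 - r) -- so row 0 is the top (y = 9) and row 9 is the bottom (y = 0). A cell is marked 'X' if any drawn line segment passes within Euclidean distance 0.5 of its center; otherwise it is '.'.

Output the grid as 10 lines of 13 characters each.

Segment 0: (1,7) -> (1,1)
Segment 1: (1,1) -> (-0,1)
Segment 2: (-0,1) -> (-0,0)

Answer: .............
.............
.X...........
.X...........
.X...........
.X...........
.X...........
.X...........
XX...........
X............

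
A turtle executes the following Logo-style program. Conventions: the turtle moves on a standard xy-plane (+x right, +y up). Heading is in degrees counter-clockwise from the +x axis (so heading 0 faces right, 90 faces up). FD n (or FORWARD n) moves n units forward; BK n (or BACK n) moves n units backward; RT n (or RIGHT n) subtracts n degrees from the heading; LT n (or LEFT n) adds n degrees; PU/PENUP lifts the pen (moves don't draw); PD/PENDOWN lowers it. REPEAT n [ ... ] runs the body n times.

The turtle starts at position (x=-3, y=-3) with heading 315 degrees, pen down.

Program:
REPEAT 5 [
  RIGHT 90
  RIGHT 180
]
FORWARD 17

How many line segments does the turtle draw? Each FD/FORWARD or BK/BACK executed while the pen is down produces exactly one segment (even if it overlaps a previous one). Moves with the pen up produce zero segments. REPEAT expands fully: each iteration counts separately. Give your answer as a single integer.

Executing turtle program step by step:
Start: pos=(-3,-3), heading=315, pen down
REPEAT 5 [
  -- iteration 1/5 --
  RT 90: heading 315 -> 225
  RT 180: heading 225 -> 45
  -- iteration 2/5 --
  RT 90: heading 45 -> 315
  RT 180: heading 315 -> 135
  -- iteration 3/5 --
  RT 90: heading 135 -> 45
  RT 180: heading 45 -> 225
  -- iteration 4/5 --
  RT 90: heading 225 -> 135
  RT 180: heading 135 -> 315
  -- iteration 5/5 --
  RT 90: heading 315 -> 225
  RT 180: heading 225 -> 45
]
FD 17: (-3,-3) -> (9.021,9.021) [heading=45, draw]
Final: pos=(9.021,9.021), heading=45, 1 segment(s) drawn
Segments drawn: 1

Answer: 1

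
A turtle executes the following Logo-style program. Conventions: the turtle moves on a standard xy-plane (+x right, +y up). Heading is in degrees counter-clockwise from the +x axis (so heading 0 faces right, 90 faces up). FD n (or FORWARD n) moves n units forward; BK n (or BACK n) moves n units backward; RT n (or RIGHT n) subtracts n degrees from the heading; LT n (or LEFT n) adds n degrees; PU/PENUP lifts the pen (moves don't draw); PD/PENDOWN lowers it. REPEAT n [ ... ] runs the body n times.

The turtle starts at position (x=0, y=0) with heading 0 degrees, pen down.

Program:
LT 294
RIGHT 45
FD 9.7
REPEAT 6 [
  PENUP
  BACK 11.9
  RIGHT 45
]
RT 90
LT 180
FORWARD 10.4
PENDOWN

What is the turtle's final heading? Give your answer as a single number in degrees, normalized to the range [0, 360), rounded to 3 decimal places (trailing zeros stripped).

Executing turtle program step by step:
Start: pos=(0,0), heading=0, pen down
LT 294: heading 0 -> 294
RT 45: heading 294 -> 249
FD 9.7: (0,0) -> (-3.476,-9.056) [heading=249, draw]
REPEAT 6 [
  -- iteration 1/6 --
  PU: pen up
  BK 11.9: (-3.476,-9.056) -> (0.788,2.054) [heading=249, move]
  RT 45: heading 249 -> 204
  -- iteration 2/6 --
  PU: pen up
  BK 11.9: (0.788,2.054) -> (11.66,6.894) [heading=204, move]
  RT 45: heading 204 -> 159
  -- iteration 3/6 --
  PU: pen up
  BK 11.9: (11.66,6.894) -> (22.769,2.629) [heading=159, move]
  RT 45: heading 159 -> 114
  -- iteration 4/6 --
  PU: pen up
  BK 11.9: (22.769,2.629) -> (27.609,-8.242) [heading=114, move]
  RT 45: heading 114 -> 69
  -- iteration 5/6 --
  PU: pen up
  BK 11.9: (27.609,-8.242) -> (23.345,-19.351) [heading=69, move]
  RT 45: heading 69 -> 24
  -- iteration 6/6 --
  PU: pen up
  BK 11.9: (23.345,-19.351) -> (12.474,-24.191) [heading=24, move]
  RT 45: heading 24 -> 339
]
RT 90: heading 339 -> 249
LT 180: heading 249 -> 69
FD 10.4: (12.474,-24.191) -> (16.201,-14.482) [heading=69, move]
PD: pen down
Final: pos=(16.201,-14.482), heading=69, 1 segment(s) drawn

Answer: 69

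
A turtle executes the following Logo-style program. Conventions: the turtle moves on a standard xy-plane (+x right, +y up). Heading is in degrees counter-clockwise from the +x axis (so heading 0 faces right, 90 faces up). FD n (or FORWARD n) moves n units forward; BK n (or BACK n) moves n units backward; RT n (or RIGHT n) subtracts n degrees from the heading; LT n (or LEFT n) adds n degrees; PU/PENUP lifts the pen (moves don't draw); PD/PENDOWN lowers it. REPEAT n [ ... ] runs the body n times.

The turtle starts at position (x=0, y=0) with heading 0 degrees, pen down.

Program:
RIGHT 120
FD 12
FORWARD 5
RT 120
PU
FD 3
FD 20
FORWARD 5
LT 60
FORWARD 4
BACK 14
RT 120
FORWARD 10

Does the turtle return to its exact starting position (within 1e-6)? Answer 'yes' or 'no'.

Executing turtle program step by step:
Start: pos=(0,0), heading=0, pen down
RT 120: heading 0 -> 240
FD 12: (0,0) -> (-6,-10.392) [heading=240, draw]
FD 5: (-6,-10.392) -> (-8.5,-14.722) [heading=240, draw]
RT 120: heading 240 -> 120
PU: pen up
FD 3: (-8.5,-14.722) -> (-10,-12.124) [heading=120, move]
FD 20: (-10,-12.124) -> (-20,5.196) [heading=120, move]
FD 5: (-20,5.196) -> (-22.5,9.526) [heading=120, move]
LT 60: heading 120 -> 180
FD 4: (-22.5,9.526) -> (-26.5,9.526) [heading=180, move]
BK 14: (-26.5,9.526) -> (-12.5,9.526) [heading=180, move]
RT 120: heading 180 -> 60
FD 10: (-12.5,9.526) -> (-7.5,18.187) [heading=60, move]
Final: pos=(-7.5,18.187), heading=60, 2 segment(s) drawn

Start position: (0, 0)
Final position: (-7.5, 18.187)
Distance = 19.672; >= 1e-6 -> NOT closed

Answer: no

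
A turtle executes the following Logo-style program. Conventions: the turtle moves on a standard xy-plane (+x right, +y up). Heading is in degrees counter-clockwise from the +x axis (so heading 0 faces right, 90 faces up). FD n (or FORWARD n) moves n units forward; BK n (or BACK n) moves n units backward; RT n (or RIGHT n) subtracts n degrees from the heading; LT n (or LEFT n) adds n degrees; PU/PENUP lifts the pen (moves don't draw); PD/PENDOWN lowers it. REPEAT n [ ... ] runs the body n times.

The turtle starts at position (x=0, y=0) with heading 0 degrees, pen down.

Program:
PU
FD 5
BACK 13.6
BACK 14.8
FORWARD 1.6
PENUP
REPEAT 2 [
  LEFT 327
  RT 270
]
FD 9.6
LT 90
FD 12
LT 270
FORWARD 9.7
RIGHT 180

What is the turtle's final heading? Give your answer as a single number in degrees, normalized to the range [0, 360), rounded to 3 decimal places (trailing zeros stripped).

Answer: 294

Derivation:
Executing turtle program step by step:
Start: pos=(0,0), heading=0, pen down
PU: pen up
FD 5: (0,0) -> (5,0) [heading=0, move]
BK 13.6: (5,0) -> (-8.6,0) [heading=0, move]
BK 14.8: (-8.6,0) -> (-23.4,0) [heading=0, move]
FD 1.6: (-23.4,0) -> (-21.8,0) [heading=0, move]
PU: pen up
REPEAT 2 [
  -- iteration 1/2 --
  LT 327: heading 0 -> 327
  RT 270: heading 327 -> 57
  -- iteration 2/2 --
  LT 327: heading 57 -> 24
  RT 270: heading 24 -> 114
]
FD 9.6: (-21.8,0) -> (-25.705,8.77) [heading=114, move]
LT 90: heading 114 -> 204
FD 12: (-25.705,8.77) -> (-36.667,3.889) [heading=204, move]
LT 270: heading 204 -> 114
FD 9.7: (-36.667,3.889) -> (-40.613,12.751) [heading=114, move]
RT 180: heading 114 -> 294
Final: pos=(-40.613,12.751), heading=294, 0 segment(s) drawn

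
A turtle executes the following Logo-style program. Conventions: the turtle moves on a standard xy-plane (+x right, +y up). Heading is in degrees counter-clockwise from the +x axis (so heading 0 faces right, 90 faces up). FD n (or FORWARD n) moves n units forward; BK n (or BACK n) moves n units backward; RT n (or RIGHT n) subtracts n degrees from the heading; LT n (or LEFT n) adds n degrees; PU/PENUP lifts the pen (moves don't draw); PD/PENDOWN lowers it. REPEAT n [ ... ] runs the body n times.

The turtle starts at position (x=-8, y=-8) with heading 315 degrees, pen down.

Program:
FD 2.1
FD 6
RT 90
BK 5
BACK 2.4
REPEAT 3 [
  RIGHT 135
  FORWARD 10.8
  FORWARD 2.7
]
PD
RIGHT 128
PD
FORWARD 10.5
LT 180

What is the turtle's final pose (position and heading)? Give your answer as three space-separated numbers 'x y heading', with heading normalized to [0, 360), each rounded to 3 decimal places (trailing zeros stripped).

Answer: 5.471 3.733 232

Derivation:
Executing turtle program step by step:
Start: pos=(-8,-8), heading=315, pen down
FD 2.1: (-8,-8) -> (-6.515,-9.485) [heading=315, draw]
FD 6: (-6.515,-9.485) -> (-2.272,-13.728) [heading=315, draw]
RT 90: heading 315 -> 225
BK 5: (-2.272,-13.728) -> (1.263,-10.192) [heading=225, draw]
BK 2.4: (1.263,-10.192) -> (2.96,-8.495) [heading=225, draw]
REPEAT 3 [
  -- iteration 1/3 --
  RT 135: heading 225 -> 90
  FD 10.8: (2.96,-8.495) -> (2.96,2.305) [heading=90, draw]
  FD 2.7: (2.96,2.305) -> (2.96,5.005) [heading=90, draw]
  -- iteration 2/3 --
  RT 135: heading 90 -> 315
  FD 10.8: (2.96,5.005) -> (10.597,-2.632) [heading=315, draw]
  FD 2.7: (10.597,-2.632) -> (12.506,-4.541) [heading=315, draw]
  -- iteration 3/3 --
  RT 135: heading 315 -> 180
  FD 10.8: (12.506,-4.541) -> (1.706,-4.541) [heading=180, draw]
  FD 2.7: (1.706,-4.541) -> (-0.994,-4.541) [heading=180, draw]
]
PD: pen down
RT 128: heading 180 -> 52
PD: pen down
FD 10.5: (-0.994,-4.541) -> (5.471,3.733) [heading=52, draw]
LT 180: heading 52 -> 232
Final: pos=(5.471,3.733), heading=232, 11 segment(s) drawn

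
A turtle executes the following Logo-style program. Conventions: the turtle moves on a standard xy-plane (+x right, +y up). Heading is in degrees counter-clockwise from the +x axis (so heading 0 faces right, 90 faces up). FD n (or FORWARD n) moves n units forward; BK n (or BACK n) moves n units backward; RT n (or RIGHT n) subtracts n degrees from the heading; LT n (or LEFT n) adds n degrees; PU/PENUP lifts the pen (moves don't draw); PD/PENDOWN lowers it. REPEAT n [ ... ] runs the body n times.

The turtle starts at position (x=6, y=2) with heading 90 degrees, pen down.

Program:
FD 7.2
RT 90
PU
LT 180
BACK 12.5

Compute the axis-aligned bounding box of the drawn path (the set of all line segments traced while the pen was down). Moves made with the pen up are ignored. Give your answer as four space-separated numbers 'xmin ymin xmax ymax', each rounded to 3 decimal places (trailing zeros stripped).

Answer: 6 2 6 9.2

Derivation:
Executing turtle program step by step:
Start: pos=(6,2), heading=90, pen down
FD 7.2: (6,2) -> (6,9.2) [heading=90, draw]
RT 90: heading 90 -> 0
PU: pen up
LT 180: heading 0 -> 180
BK 12.5: (6,9.2) -> (18.5,9.2) [heading=180, move]
Final: pos=(18.5,9.2), heading=180, 1 segment(s) drawn

Segment endpoints: x in {6}, y in {2, 9.2}
xmin=6, ymin=2, xmax=6, ymax=9.2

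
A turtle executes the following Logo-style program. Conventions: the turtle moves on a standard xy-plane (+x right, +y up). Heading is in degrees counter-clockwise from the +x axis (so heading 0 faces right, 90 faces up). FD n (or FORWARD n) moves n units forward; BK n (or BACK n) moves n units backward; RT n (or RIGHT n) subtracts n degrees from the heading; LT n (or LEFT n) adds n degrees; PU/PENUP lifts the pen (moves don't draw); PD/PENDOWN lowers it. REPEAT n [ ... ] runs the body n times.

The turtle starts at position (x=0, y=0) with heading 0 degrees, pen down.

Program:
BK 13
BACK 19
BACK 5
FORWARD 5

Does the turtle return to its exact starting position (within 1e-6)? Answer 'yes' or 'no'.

Executing turtle program step by step:
Start: pos=(0,0), heading=0, pen down
BK 13: (0,0) -> (-13,0) [heading=0, draw]
BK 19: (-13,0) -> (-32,0) [heading=0, draw]
BK 5: (-32,0) -> (-37,0) [heading=0, draw]
FD 5: (-37,0) -> (-32,0) [heading=0, draw]
Final: pos=(-32,0), heading=0, 4 segment(s) drawn

Start position: (0, 0)
Final position: (-32, 0)
Distance = 32; >= 1e-6 -> NOT closed

Answer: no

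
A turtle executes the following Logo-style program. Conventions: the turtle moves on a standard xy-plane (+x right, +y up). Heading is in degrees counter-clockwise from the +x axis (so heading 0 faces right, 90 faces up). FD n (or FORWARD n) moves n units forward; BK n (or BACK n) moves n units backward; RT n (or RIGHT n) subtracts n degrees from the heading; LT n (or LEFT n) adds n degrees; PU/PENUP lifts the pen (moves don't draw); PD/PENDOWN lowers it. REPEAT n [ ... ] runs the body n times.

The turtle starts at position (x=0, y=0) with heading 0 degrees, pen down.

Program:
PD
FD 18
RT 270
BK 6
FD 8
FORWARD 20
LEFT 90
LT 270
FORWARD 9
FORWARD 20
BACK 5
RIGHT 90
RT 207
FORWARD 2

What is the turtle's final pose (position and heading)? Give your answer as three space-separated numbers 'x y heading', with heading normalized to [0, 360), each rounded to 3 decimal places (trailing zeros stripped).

Answer: 16.218 46.908 153

Derivation:
Executing turtle program step by step:
Start: pos=(0,0), heading=0, pen down
PD: pen down
FD 18: (0,0) -> (18,0) [heading=0, draw]
RT 270: heading 0 -> 90
BK 6: (18,0) -> (18,-6) [heading=90, draw]
FD 8: (18,-6) -> (18,2) [heading=90, draw]
FD 20: (18,2) -> (18,22) [heading=90, draw]
LT 90: heading 90 -> 180
LT 270: heading 180 -> 90
FD 9: (18,22) -> (18,31) [heading=90, draw]
FD 20: (18,31) -> (18,51) [heading=90, draw]
BK 5: (18,51) -> (18,46) [heading=90, draw]
RT 90: heading 90 -> 0
RT 207: heading 0 -> 153
FD 2: (18,46) -> (16.218,46.908) [heading=153, draw]
Final: pos=(16.218,46.908), heading=153, 8 segment(s) drawn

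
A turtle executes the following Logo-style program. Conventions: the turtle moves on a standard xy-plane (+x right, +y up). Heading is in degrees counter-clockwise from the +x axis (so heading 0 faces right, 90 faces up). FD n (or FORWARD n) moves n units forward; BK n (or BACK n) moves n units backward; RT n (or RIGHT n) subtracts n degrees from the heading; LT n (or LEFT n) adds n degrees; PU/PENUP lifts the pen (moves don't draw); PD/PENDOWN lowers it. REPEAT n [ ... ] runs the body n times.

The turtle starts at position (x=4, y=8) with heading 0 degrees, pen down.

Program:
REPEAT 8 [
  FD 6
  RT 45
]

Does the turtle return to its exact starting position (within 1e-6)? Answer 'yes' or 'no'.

Answer: yes

Derivation:
Executing turtle program step by step:
Start: pos=(4,8), heading=0, pen down
REPEAT 8 [
  -- iteration 1/8 --
  FD 6: (4,8) -> (10,8) [heading=0, draw]
  RT 45: heading 0 -> 315
  -- iteration 2/8 --
  FD 6: (10,8) -> (14.243,3.757) [heading=315, draw]
  RT 45: heading 315 -> 270
  -- iteration 3/8 --
  FD 6: (14.243,3.757) -> (14.243,-2.243) [heading=270, draw]
  RT 45: heading 270 -> 225
  -- iteration 4/8 --
  FD 6: (14.243,-2.243) -> (10,-6.485) [heading=225, draw]
  RT 45: heading 225 -> 180
  -- iteration 5/8 --
  FD 6: (10,-6.485) -> (4,-6.485) [heading=180, draw]
  RT 45: heading 180 -> 135
  -- iteration 6/8 --
  FD 6: (4,-6.485) -> (-0.243,-2.243) [heading=135, draw]
  RT 45: heading 135 -> 90
  -- iteration 7/8 --
  FD 6: (-0.243,-2.243) -> (-0.243,3.757) [heading=90, draw]
  RT 45: heading 90 -> 45
  -- iteration 8/8 --
  FD 6: (-0.243,3.757) -> (4,8) [heading=45, draw]
  RT 45: heading 45 -> 0
]
Final: pos=(4,8), heading=0, 8 segment(s) drawn

Start position: (4, 8)
Final position: (4, 8)
Distance = 0; < 1e-6 -> CLOSED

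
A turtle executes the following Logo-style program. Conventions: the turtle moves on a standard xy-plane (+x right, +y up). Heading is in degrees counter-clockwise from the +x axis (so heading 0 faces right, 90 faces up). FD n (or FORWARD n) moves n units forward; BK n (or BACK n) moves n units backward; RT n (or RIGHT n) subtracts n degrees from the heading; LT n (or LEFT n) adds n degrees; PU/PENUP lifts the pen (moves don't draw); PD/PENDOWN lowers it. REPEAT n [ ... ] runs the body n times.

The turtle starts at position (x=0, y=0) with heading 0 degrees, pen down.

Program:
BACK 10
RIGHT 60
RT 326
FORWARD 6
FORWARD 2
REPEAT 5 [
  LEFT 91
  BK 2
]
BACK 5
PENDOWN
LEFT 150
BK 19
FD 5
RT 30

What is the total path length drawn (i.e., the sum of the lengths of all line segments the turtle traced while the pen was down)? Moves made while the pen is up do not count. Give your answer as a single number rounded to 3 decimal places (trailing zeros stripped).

Executing turtle program step by step:
Start: pos=(0,0), heading=0, pen down
BK 10: (0,0) -> (-10,0) [heading=0, draw]
RT 60: heading 0 -> 300
RT 326: heading 300 -> 334
FD 6: (-10,0) -> (-4.607,-2.63) [heading=334, draw]
FD 2: (-4.607,-2.63) -> (-2.81,-3.507) [heading=334, draw]
REPEAT 5 [
  -- iteration 1/5 --
  LT 91: heading 334 -> 65
  BK 2: (-2.81,-3.507) -> (-3.655,-5.32) [heading=65, draw]
  -- iteration 2/5 --
  LT 91: heading 65 -> 156
  BK 2: (-3.655,-5.32) -> (-1.828,-6.133) [heading=156, draw]
  -- iteration 3/5 --
  LT 91: heading 156 -> 247
  BK 2: (-1.828,-6.133) -> (-1.046,-4.292) [heading=247, draw]
  -- iteration 4/5 --
  LT 91: heading 247 -> 338
  BK 2: (-1.046,-4.292) -> (-2.901,-3.543) [heading=338, draw]
  -- iteration 5/5 --
  LT 91: heading 338 -> 69
  BK 2: (-2.901,-3.543) -> (-3.617,-5.41) [heading=69, draw]
]
BK 5: (-3.617,-5.41) -> (-5.409,-10.078) [heading=69, draw]
PD: pen down
LT 150: heading 69 -> 219
BK 19: (-5.409,-10.078) -> (9.356,1.879) [heading=219, draw]
FD 5: (9.356,1.879) -> (5.471,-1.267) [heading=219, draw]
RT 30: heading 219 -> 189
Final: pos=(5.471,-1.267), heading=189, 11 segment(s) drawn

Segment lengths:
  seg 1: (0,0) -> (-10,0), length = 10
  seg 2: (-10,0) -> (-4.607,-2.63), length = 6
  seg 3: (-4.607,-2.63) -> (-2.81,-3.507), length = 2
  seg 4: (-2.81,-3.507) -> (-3.655,-5.32), length = 2
  seg 5: (-3.655,-5.32) -> (-1.828,-6.133), length = 2
  seg 6: (-1.828,-6.133) -> (-1.046,-4.292), length = 2
  seg 7: (-1.046,-4.292) -> (-2.901,-3.543), length = 2
  seg 8: (-2.901,-3.543) -> (-3.617,-5.41), length = 2
  seg 9: (-3.617,-5.41) -> (-5.409,-10.078), length = 5
  seg 10: (-5.409,-10.078) -> (9.356,1.879), length = 19
  seg 11: (9.356,1.879) -> (5.471,-1.267), length = 5
Total = 57

Answer: 57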